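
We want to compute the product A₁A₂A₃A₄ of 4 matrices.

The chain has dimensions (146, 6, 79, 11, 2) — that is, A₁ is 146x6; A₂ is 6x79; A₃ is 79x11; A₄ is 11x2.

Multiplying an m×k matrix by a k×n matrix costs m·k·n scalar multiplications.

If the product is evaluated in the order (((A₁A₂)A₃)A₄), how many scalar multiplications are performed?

199290

(A₁A₂): 146×6 by 6×79 → 146×79, cost 146·6·79 = 69204
((A₁A₂)A₃): 146×79 by 79×11 → 146×11, cost 146·79·11 = 126874; cumulative 196078
(((A₁A₂)A₃)A₄): 146×11 by 11×2 → 146×2, cost 146·11·2 = 3212; cumulative 199290
Total: 199290 scalar multiplications.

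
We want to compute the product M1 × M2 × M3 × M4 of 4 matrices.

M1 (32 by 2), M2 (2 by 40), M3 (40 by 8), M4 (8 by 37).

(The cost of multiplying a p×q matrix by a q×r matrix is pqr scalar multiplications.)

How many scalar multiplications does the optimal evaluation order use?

3600

Adjacent pairs: M1M2 = 32·2·40 = 2560; M2M3 = 2·40·8 = 640; M3M4 = 40·8·37 = 11840.
Length 3: M1..M3: k=1: 0+640+32·2·8=1152; k=2: 2560+0+32·40·8=12800 → min 1152 | M2..M4: k=2: 0+11840+2·40·37=14800; k=3: 640+0+2·8·37=1232 → min 1232.
Length 4: M1..M4: k=1: 0+1232+32·2·37=3600; k=2: 2560+11840+32·40·37=61760; k=3: 1152+0+32·8·37=10624 → min 3600.
Optimal order: (M1 × ((M2 × M3) × M4)) with cost 3600.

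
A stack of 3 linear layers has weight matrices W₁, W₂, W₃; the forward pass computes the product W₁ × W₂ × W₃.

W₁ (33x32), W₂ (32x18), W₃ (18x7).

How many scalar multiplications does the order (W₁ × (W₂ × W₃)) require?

(W₂ × W₃): 32×18 by 18×7 → 32×7, cost 32·18·7 = 4032
(W₁ × (W₂ × W₃)): 33×32 by 32×7 → 33×7, cost 33·32·7 = 7392; cumulative 11424
Total: 11424 scalar multiplications.

11424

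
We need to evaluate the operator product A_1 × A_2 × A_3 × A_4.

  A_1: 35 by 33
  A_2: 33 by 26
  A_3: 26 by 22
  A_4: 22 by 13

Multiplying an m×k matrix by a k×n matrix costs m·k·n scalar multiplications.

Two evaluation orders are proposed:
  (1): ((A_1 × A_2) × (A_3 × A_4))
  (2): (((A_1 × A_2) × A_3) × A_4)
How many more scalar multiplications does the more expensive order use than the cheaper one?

Order (1) = ((A_1 × A_2) × (A_3 × A_4)): (A_1 × A_2): 35×33 by 33×26 → 35×26, cost 35·33·26 = 30030; (A_3 × A_4): 26×22 by 22×13 → 26×13, cost 26·22·13 = 7436; ((A_1 × A_2) × (A_3 × A_4)): 35×26 by 26×13 → 35×13, cost 35·26·13 = 11830; cumulative 49296. Total 49296.
Order (2) = (((A_1 × A_2) × A_3) × A_4): (A_1 × A_2): 35×33 by 33×26 → 35×26, cost 35·33·26 = 30030; ((A_1 × A_2) × A_3): 35×26 by 26×22 → 35×22, cost 35·26·22 = 20020; cumulative 50050; (((A_1 × A_2) × A_3) × A_4): 35×22 by 22×13 → 35×13, cost 35·22·13 = 10010; cumulative 60060. Total 60060.
Difference: |49296 − 60060| = 10764.

10764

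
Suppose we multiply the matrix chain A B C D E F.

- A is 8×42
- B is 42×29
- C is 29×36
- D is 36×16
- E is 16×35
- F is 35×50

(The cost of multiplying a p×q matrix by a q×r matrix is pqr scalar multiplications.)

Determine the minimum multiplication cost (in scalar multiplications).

41184

Adjacent pairs: AB = 8·42·29 = 9744; BC = 42·29·36 = 43848; CD = 29·36·16 = 16704; DE = 36·16·35 = 20160; EF = 16·35·50 = 28000.
Length 3: A..C: k=1: 0+43848+8·42·36=55944; k=2: 9744+0+8·29·36=18096 → min 18096 | B..D: k=2: 0+16704+42·29·16=36192; k=3: 43848+0+42·36·16=68040 → min 36192 | C..E: k=3: 0+20160+29·36·35=56700; k=4: 16704+0+29·16·35=32944 → min 32944 | D..F: k=4: 0+28000+36·16·50=56800; k=5: 20160+0+36·35·50=83160 → min 56800.
Length 4: A..D: k=1: 0+36192+8·42·16=41568; k=2: 9744+16704+8·29·16=30160; k=3: 18096+0+8·36·16=22704 → min 22704 | B..E: k=2: 0+32944+42·29·35=75574; k=3: 43848+20160+42·36·35=116928; k=4: 36192+0+42·16·35=59712 → min 59712 | C..F: k=3: 0+56800+29·36·50=109000; k=4: 16704+28000+29·16·50=67904; k=5: 32944+0+29·35·50=83694 → min 67904.
Length 5: A..E: k=1: 0+59712+8·42·35=71472; k=2: 9744+32944+8·29·35=50808; k=3: 18096+20160+8·36·35=48336; k=4: 22704+0+8·16·35=27184 → min 27184 | B..F: k=2: 0+67904+42·29·50=128804; k=3: 43848+56800+42·36·50=176248; k=4: 36192+28000+42·16·50=97792; k=5: 59712+0+42·35·50=133212 → min 97792.
Length 6: A..F: k=1: 0+97792+8·42·50=114592; k=2: 9744+67904+8·29·50=89248; k=3: 18096+56800+8·36·50=89296; k=4: 22704+28000+8·16·50=57104; k=5: 27184+0+8·35·50=41184 → min 41184.
Optimal order: (((((A B) C) D) E) F) with cost 41184.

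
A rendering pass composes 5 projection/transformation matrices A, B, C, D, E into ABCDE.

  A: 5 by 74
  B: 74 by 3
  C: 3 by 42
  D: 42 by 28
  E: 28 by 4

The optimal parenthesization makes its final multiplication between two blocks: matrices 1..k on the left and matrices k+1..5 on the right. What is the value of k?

Adjacent pairs: AB = 5·74·3 = 1110; BC = 74·3·42 = 9324; CD = 3·42·28 = 3528; DE = 42·28·4 = 4704.
Length 3: A..C: k=1: 0+9324+5·74·42=24864; k=2: 1110+0+5·3·42=1740 → min 1740 | B..D: k=2: 0+3528+74·3·28=9744; k=3: 9324+0+74·42·28=96348 → min 9744 | C..E: k=3: 0+4704+3·42·4=5208; k=4: 3528+0+3·28·4=3864 → min 3864.
Length 4: A..D: k=1: 0+9744+5·74·28=20104; k=2: 1110+3528+5·3·28=5058; k=3: 1740+0+5·42·28=7620 → min 5058 | B..E: k=2: 0+3864+74·3·4=4752; k=3: 9324+4704+74·42·4=26460; k=4: 9744+0+74·28·4=18032 → min 4752.
Top-level splits: k=1: (A..A)·(B..E) → 0+4752+5·74·4 = 6232; k=2: (A..B)·(C..E) → 1110+3864+5·3·4 = 5034; k=3: (A..C)·(D..E) → 1740+4704+5·42·4 = 7284; k=4: (A..D)·(E..E) → 5058+0+5·28·4 = 5618.
Best split is after B, i.e. k = 2.

2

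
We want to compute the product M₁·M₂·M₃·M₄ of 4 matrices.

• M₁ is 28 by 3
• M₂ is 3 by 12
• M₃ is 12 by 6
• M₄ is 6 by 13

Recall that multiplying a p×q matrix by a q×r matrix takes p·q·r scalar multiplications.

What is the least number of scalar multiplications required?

Adjacent pairs: M₁M₂ = 28·3·12 = 1008; M₂M₃ = 3·12·6 = 216; M₃M₄ = 12·6·13 = 936.
Length 3: M₁..M₃: k=1: 0+216+28·3·6=720; k=2: 1008+0+28·12·6=3024 → min 720 | M₂..M₄: k=2: 0+936+3·12·13=1404; k=3: 216+0+3·6·13=450 → min 450.
Length 4: M₁..M₄: k=1: 0+450+28·3·13=1542; k=2: 1008+936+28·12·13=6312; k=3: 720+0+28·6·13=2904 → min 1542.
Optimal order: (M₁·((M₂·M₃)·M₄)) with cost 1542.

1542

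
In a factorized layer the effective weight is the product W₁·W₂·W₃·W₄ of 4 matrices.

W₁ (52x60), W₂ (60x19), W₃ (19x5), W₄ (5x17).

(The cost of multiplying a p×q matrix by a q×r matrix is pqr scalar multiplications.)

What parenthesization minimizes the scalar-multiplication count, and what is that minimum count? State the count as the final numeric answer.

Adjacent pairs: W₁W₂ = 52·60·19 = 59280; W₂W₃ = 60·19·5 = 5700; W₃W₄ = 19·5·17 = 1615.
Length 3: W₁..W₃: k=1: 0+5700+52·60·5=21300; k=2: 59280+0+52·19·5=64220 → min 21300 | W₂..W₄: k=2: 0+1615+60·19·17=20995; k=3: 5700+0+60·5·17=10800 → min 10800.
Length 4: W₁..W₄: k=1: 0+10800+52·60·17=63840; k=2: 59280+1615+52·19·17=77691; k=3: 21300+0+52·5·17=25720 → min 25720.
Optimal parenthesization: ((W₁·(W₂·W₃))·W₄) with cost 25720.

25720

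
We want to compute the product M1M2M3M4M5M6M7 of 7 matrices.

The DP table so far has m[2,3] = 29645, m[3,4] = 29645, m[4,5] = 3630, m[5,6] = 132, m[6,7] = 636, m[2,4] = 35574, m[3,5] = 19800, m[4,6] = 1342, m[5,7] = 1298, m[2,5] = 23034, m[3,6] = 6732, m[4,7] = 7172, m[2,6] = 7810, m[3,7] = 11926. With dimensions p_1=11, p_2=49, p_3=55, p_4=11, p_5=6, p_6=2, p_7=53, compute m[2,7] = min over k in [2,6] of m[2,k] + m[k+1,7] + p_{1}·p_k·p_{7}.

8976

m[2,7] = min over k∈[2,6] of m[2,k]+m[k+1,7]+p_{1}·p_k·p_{7}.
k=2: 0 + 11926 + 11·49·53 = 40493; k=3: 29645 + 7172 + 11·55·53 = 68882; k=4: 35574 + 1298 + 11·11·53 = 43285; k=5: 23034 + 636 + 11·6·53 = 27168; k=6: 7810 + 0 + 11·2·53 = 8976.
Minimum: 8976 at k=6.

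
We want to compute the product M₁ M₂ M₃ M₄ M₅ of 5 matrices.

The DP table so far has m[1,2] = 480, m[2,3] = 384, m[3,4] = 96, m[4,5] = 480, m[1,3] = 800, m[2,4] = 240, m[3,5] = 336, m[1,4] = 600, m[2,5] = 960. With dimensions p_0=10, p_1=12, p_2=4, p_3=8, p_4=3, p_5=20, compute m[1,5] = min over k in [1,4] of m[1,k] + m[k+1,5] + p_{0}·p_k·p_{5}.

1200

m[1,5] = min over k∈[1,4] of m[1,k]+m[k+1,5]+p_{0}·p_k·p_{5}.
k=1: 0 + 960 + 10·12·20 = 3360; k=2: 480 + 336 + 10·4·20 = 1616; k=3: 800 + 480 + 10·8·20 = 2880; k=4: 600 + 0 + 10·3·20 = 1200.
Minimum: 1200 at k=4.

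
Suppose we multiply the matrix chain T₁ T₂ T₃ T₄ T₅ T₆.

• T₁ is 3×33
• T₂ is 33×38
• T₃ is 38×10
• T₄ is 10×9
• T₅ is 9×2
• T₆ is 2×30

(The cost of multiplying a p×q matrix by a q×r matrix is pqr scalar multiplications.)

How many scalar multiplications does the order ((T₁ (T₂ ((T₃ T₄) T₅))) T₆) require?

6990

(T₃ T₄): 38×10 by 10×9 → 38×9, cost 38·10·9 = 3420
((T₃ T₄) T₅): 38×9 by 9×2 → 38×2, cost 38·9·2 = 684; cumulative 4104
(T₂ ((T₃ T₄) T₅)): 33×38 by 38×2 → 33×2, cost 33·38·2 = 2508; cumulative 6612
(T₁ (T₂ ((T₃ T₄) T₅))): 3×33 by 33×2 → 3×2, cost 3·33·2 = 198; cumulative 6810
((T₁ (T₂ ((T₃ T₄) T₅))) T₆): 3×2 by 2×30 → 3×30, cost 3·2·30 = 180; cumulative 6990
Total: 6990 scalar multiplications.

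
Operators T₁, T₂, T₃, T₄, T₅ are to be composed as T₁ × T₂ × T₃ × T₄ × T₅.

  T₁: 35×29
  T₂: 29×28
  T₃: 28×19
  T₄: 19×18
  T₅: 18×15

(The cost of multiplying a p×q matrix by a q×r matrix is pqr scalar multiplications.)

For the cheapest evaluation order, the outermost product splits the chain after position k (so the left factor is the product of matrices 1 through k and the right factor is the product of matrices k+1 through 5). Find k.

Adjacent pairs: T₁T₂ = 35·29·28 = 28420; T₂T₃ = 29·28·19 = 15428; T₃T₄ = 28·19·18 = 9576; T₄T₅ = 19·18·15 = 5130.
Length 3: T₁..T₃: k=1: 0+15428+35·29·19=34713; k=2: 28420+0+35·28·19=47040 → min 34713 | T₂..T₄: k=2: 0+9576+29·28·18=24192; k=3: 15428+0+29·19·18=25346 → min 24192 | T₃..T₅: k=3: 0+5130+28·19·15=13110; k=4: 9576+0+28·18·15=17136 → min 13110.
Length 4: T₁..T₄: k=1: 0+24192+35·29·18=42462; k=2: 28420+9576+35·28·18=55636; k=3: 34713+0+35·19·18=46683 → min 42462 | T₂..T₅: k=2: 0+13110+29·28·15=25290; k=3: 15428+5130+29·19·15=28823; k=4: 24192+0+29·18·15=32022 → min 25290.
Top-level splits: k=1: (T₁..T₁)·(T₂..T₅) → 0+25290+35·29·15 = 40515; k=2: (T₁..T₂)·(T₃..T₅) → 28420+13110+35·28·15 = 56230; k=3: (T₁..T₃)·(T₄..T₅) → 34713+5130+35·19·15 = 49818; k=4: (T₁..T₄)·(T₅..T₅) → 42462+0+35·18·15 = 51912.
Best split is after T₁, i.e. k = 1.

1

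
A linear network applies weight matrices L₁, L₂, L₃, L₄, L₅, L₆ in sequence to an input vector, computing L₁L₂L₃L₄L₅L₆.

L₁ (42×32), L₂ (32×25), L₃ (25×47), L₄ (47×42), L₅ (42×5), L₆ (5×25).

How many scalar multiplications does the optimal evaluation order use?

31715

Adjacent pairs: L₁L₂ = 42·32·25 = 33600; L₂L₃ = 32·25·47 = 37600; L₃L₄ = 25·47·42 = 49350; L₄L₅ = 47·42·5 = 9870; L₅L₆ = 42·5·25 = 5250.
Length 3: L₁..L₃: k=1: 0+37600+42·32·47=100768; k=2: 33600+0+42·25·47=82950 → min 82950 | L₂..L₄: k=2: 0+49350+32·25·42=82950; k=3: 37600+0+32·47·42=100768 → min 82950 | L₃..L₅: k=3: 0+9870+25·47·5=15745; k=4: 49350+0+25·42·5=54600 → min 15745 | L₄..L₆: k=4: 0+5250+47·42·25=54600; k=5: 9870+0+47·5·25=15745 → min 15745.
Length 4: L₁..L₄: k=1: 0+82950+42·32·42=139398; k=2: 33600+49350+42·25·42=127050; k=3: 82950+0+42·47·42=165858 → min 127050 | L₂..L₅: k=2: 0+15745+32·25·5=19745; k=3: 37600+9870+32·47·5=54990; k=4: 82950+0+32·42·5=89670 → min 19745 | L₃..L₆: k=3: 0+15745+25·47·25=45120; k=4: 49350+5250+25·42·25=80850; k=5: 15745+0+25·5·25=18870 → min 18870.
Length 5: L₁..L₅: k=1: 0+19745+42·32·5=26465; k=2: 33600+15745+42·25·5=54595; k=3: 82950+9870+42·47·5=102690; k=4: 127050+0+42·42·5=135870 → min 26465 | L₂..L₆: k=2: 0+18870+32·25·25=38870; k=3: 37600+15745+32·47·25=90945; k=4: 82950+5250+32·42·25=121800; k=5: 19745+0+32·5·25=23745 → min 23745.
Length 6: L₁..L₆: k=1: 0+23745+42·32·25=57345; k=2: 33600+18870+42·25·25=78720; k=3: 82950+15745+42·47·25=148045; k=4: 127050+5250+42·42·25=176400; k=5: 26465+0+42·5·25=31715 → min 31715.
Optimal order: ((L₁(L₂(L₃(L₄L₅))))L₆) with cost 31715.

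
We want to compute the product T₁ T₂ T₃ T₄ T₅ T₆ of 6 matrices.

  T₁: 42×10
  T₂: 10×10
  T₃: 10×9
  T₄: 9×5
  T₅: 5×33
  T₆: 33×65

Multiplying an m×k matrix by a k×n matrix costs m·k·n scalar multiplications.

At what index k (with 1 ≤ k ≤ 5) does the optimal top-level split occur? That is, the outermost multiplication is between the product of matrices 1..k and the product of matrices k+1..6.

4

Adjacent pairs: T₁T₂ = 42·10·10 = 4200; T₂T₃ = 10·10·9 = 900; T₃T₄ = 10·9·5 = 450; T₄T₅ = 9·5·33 = 1485; T₅T₆ = 5·33·65 = 10725.
Length 3: T₁..T₃: k=1: 0+900+42·10·9=4680; k=2: 4200+0+42·10·9=7980 → min 4680 | T₂..T₄: k=2: 0+450+10·10·5=950; k=3: 900+0+10·9·5=1350 → min 950 | T₃..T₅: k=3: 0+1485+10·9·33=4455; k=4: 450+0+10·5·33=2100 → min 2100 | T₄..T₆: k=4: 0+10725+9·5·65=13650; k=5: 1485+0+9·33·65=20790 → min 13650.
Length 4: T₁..T₄: k=1: 0+950+42·10·5=3050; k=2: 4200+450+42·10·5=6750; k=3: 4680+0+42·9·5=6570 → min 3050 | T₂..T₅: k=2: 0+2100+10·10·33=5400; k=3: 900+1485+10·9·33=5355; k=4: 950+0+10·5·33=2600 → min 2600 | T₃..T₆: k=3: 0+13650+10·9·65=19500; k=4: 450+10725+10·5·65=14425; k=5: 2100+0+10·33·65=23550 → min 14425.
Length 5: T₁..T₅: k=1: 0+2600+42·10·33=16460; k=2: 4200+2100+42·10·33=20160; k=3: 4680+1485+42·9·33=18639; k=4: 3050+0+42·5·33=9980 → min 9980 | T₂..T₆: k=2: 0+14425+10·10·65=20925; k=3: 900+13650+10·9·65=20400; k=4: 950+10725+10·5·65=14925; k=5: 2600+0+10·33·65=24050 → min 14925.
Top-level splits: k=1: (T₁..T₁)·(T₂..T₆) → 0+14925+42·10·65 = 42225; k=2: (T₁..T₂)·(T₃..T₆) → 4200+14425+42·10·65 = 45925; k=3: (T₁..T₃)·(T₄..T₆) → 4680+13650+42·9·65 = 42900; k=4: (T₁..T₄)·(T₅..T₆) → 3050+10725+42·5·65 = 27425; k=5: (T₁..T₅)·(T₆..T₆) → 9980+0+42·33·65 = 100070.
Best split is after T₄, i.e. k = 4.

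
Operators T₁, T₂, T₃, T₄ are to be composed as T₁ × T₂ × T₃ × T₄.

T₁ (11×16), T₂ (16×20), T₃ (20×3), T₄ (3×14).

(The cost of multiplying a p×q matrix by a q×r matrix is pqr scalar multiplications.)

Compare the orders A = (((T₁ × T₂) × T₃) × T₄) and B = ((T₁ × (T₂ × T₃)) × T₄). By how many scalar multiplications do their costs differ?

Order A = (((T₁ × T₂) × T₃) × T₄): (T₁ × T₂): 11×16 by 16×20 → 11×20, cost 11·16·20 = 3520; ((T₁ × T₂) × T₃): 11×20 by 20×3 → 11×3, cost 11·20·3 = 660; cumulative 4180; (((T₁ × T₂) × T₃) × T₄): 11×3 by 3×14 → 11×14, cost 11·3·14 = 462; cumulative 4642. Total 4642.
Order B = ((T₁ × (T₂ × T₃)) × T₄): (T₂ × T₃): 16×20 by 20×3 → 16×3, cost 16·20·3 = 960; (T₁ × (T₂ × T₃)): 11×16 by 16×3 → 11×3, cost 11·16·3 = 528; cumulative 1488; ((T₁ × (T₂ × T₃)) × T₄): 11×3 by 3×14 → 11×14, cost 11·3·14 = 462; cumulative 1950. Total 1950.
Difference: |4642 − 1950| = 2692.

2692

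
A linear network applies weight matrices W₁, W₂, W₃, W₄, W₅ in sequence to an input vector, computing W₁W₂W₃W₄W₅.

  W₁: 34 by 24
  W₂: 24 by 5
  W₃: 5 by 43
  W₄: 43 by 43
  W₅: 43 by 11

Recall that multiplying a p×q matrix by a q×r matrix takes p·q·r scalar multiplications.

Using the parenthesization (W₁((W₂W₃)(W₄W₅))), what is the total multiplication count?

(W₂W₃): 24×5 by 5×43 → 24×43, cost 24·5·43 = 5160
(W₄W₅): 43×43 by 43×11 → 43×11, cost 43·43·11 = 20339
((W₂W₃)(W₄W₅)): 24×43 by 43×11 → 24×11, cost 24·43·11 = 11352; cumulative 36851
(W₁((W₂W₃)(W₄W₅))): 34×24 by 24×11 → 34×11, cost 34·24·11 = 8976; cumulative 45827
Total: 45827 scalar multiplications.

45827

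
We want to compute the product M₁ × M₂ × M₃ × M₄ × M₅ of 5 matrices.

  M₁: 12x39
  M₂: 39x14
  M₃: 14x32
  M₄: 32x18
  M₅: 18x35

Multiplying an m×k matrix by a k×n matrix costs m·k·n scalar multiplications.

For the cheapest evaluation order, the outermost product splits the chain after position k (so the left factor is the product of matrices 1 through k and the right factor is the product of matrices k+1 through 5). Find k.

Adjacent pairs: M₁M₂ = 12·39·14 = 6552; M₂M₃ = 39·14·32 = 17472; M₃M₄ = 14·32·18 = 8064; M₄M₅ = 32·18·35 = 20160.
Length 3: M₁..M₃: k=1: 0+17472+12·39·32=32448; k=2: 6552+0+12·14·32=11928 → min 11928 | M₂..M₄: k=2: 0+8064+39·14·18=17892; k=3: 17472+0+39·32·18=39936 → min 17892 | M₃..M₅: k=3: 0+20160+14·32·35=35840; k=4: 8064+0+14·18·35=16884 → min 16884.
Length 4: M₁..M₄: k=1: 0+17892+12·39·18=26316; k=2: 6552+8064+12·14·18=17640; k=3: 11928+0+12·32·18=18840 → min 17640 | M₂..M₅: k=2: 0+16884+39·14·35=35994; k=3: 17472+20160+39·32·35=81312; k=4: 17892+0+39·18·35=42462 → min 35994.
Top-level splits: k=1: (M₁..M₁)·(M₂..M₅) → 0+35994+12·39·35 = 52374; k=2: (M₁..M₂)·(M₃..M₅) → 6552+16884+12·14·35 = 29316; k=3: (M₁..M₃)·(M₄..M₅) → 11928+20160+12·32·35 = 45528; k=4: (M₁..M₄)·(M₅..M₅) → 17640+0+12·18·35 = 25200.
Best split is after M₄, i.e. k = 4.

4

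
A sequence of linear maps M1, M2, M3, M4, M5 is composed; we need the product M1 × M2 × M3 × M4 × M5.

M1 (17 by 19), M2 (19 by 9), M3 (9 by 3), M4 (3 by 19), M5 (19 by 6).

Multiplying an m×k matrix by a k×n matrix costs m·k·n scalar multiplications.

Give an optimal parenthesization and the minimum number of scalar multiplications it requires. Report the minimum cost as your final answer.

2130

Adjacent pairs: M1M2 = 17·19·9 = 2907; M2M3 = 19·9·3 = 513; M3M4 = 9·3·19 = 513; M4M5 = 3·19·6 = 342.
Length 3: M1..M3: k=1: 0+513+17·19·3=1482; k=2: 2907+0+17·9·3=3366 → min 1482 | M2..M4: k=2: 0+513+19·9·19=3762; k=3: 513+0+19·3·19=1596 → min 1596 | M3..M5: k=3: 0+342+9·3·6=504; k=4: 513+0+9·19·6=1539 → min 504.
Length 4: M1..M4: k=1: 0+1596+17·19·19=7733; k=2: 2907+513+17·9·19=6327; k=3: 1482+0+17·3·19=2451 → min 2451 | M2..M5: k=2: 0+504+19·9·6=1530; k=3: 513+342+19·3·6=1197; k=4: 1596+0+19·19·6=3762 → min 1197.
Length 5: M1..M5: k=1: 0+1197+17·19·6=3135; k=2: 2907+504+17·9·6=4329; k=3: 1482+342+17·3·6=2130; k=4: 2451+0+17·19·6=4389 → min 2130.
Optimal parenthesization: ((M1 × (M2 × M3)) × (M4 × M5)) with cost 2130.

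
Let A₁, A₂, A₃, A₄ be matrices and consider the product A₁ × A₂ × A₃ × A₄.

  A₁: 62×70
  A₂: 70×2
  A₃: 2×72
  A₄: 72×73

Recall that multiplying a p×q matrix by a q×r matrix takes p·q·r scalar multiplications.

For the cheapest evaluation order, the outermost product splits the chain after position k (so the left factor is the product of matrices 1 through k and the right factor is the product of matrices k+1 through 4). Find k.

2

Adjacent pairs: A₁A₂ = 62·70·2 = 8680; A₂A₃ = 70·2·72 = 10080; A₃A₄ = 2·72·73 = 10512.
Length 3: A₁..A₃: k=1: 0+10080+62·70·72=322560; k=2: 8680+0+62·2·72=17608 → min 17608 | A₂..A₄: k=2: 0+10512+70·2·73=20732; k=3: 10080+0+70·72·73=378000 → min 20732.
Top-level splits: k=1: (A₁..A₁)·(A₂..A₄) → 0+20732+62·70·73 = 337552; k=2: (A₁..A₂)·(A₃..A₄) → 8680+10512+62·2·73 = 28244; k=3: (A₁..A₃)·(A₄..A₄) → 17608+0+62·72·73 = 343480.
Best split is after A₂, i.e. k = 2.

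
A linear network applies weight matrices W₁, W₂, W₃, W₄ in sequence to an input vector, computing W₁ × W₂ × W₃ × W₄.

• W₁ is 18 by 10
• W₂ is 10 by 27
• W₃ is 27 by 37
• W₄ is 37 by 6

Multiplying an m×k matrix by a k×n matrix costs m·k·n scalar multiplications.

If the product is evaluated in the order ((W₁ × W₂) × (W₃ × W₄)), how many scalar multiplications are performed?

13770

(W₁ × W₂): 18×10 by 10×27 → 18×27, cost 18·10·27 = 4860
(W₃ × W₄): 27×37 by 37×6 → 27×6, cost 27·37·6 = 5994
((W₁ × W₂) × (W₃ × W₄)): 18×27 by 27×6 → 18×6, cost 18·27·6 = 2916; cumulative 13770
Total: 13770 scalar multiplications.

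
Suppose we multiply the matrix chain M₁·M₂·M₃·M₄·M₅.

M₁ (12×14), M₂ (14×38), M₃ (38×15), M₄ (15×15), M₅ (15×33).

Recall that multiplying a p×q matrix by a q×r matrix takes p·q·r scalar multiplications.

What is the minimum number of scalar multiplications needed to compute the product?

Adjacent pairs: M₁M₂ = 12·14·38 = 6384; M₂M₃ = 14·38·15 = 7980; M₃M₄ = 38·15·15 = 8550; M₄M₅ = 15·15·33 = 7425.
Length 3: M₁..M₃: k=1: 0+7980+12·14·15=10500; k=2: 6384+0+12·38·15=13224 → min 10500 | M₂..M₄: k=2: 0+8550+14·38·15=16530; k=3: 7980+0+14·15·15=11130 → min 11130 | M₃..M₅: k=3: 0+7425+38·15·33=26235; k=4: 8550+0+38·15·33=27360 → min 26235.
Length 4: M₁..M₄: k=1: 0+11130+12·14·15=13650; k=2: 6384+8550+12·38·15=21774; k=3: 10500+0+12·15·15=13200 → min 13200 | M₂..M₅: k=2: 0+26235+14·38·33=43791; k=3: 7980+7425+14·15·33=22335; k=4: 11130+0+14·15·33=18060 → min 18060.
Length 5: M₁..M₅: k=1: 0+18060+12·14·33=23604; k=2: 6384+26235+12·38·33=47667; k=3: 10500+7425+12·15·33=23865; k=4: 13200+0+12·15·33=19140 → min 19140.
Optimal order: (((M₁·(M₂·M₃))·M₄)·M₅) with cost 19140.

19140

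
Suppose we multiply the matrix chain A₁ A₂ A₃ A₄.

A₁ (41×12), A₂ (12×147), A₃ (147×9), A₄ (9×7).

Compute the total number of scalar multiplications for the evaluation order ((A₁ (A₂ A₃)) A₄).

22887

(A₂ A₃): 12×147 by 147×9 → 12×9, cost 12·147·9 = 15876
(A₁ (A₂ A₃)): 41×12 by 12×9 → 41×9, cost 41·12·9 = 4428; cumulative 20304
((A₁ (A₂ A₃)) A₄): 41×9 by 9×7 → 41×7, cost 41·9·7 = 2583; cumulative 22887
Total: 22887 scalar multiplications.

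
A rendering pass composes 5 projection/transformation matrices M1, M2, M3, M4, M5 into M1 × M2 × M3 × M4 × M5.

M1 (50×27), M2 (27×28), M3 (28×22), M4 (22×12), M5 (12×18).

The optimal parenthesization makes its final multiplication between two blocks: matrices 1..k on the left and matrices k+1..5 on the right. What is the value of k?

Adjacent pairs: M1M2 = 50·27·28 = 37800; M2M3 = 27·28·22 = 16632; M3M4 = 28·22·12 = 7392; M4M5 = 22·12·18 = 4752.
Length 3: M1..M3: k=1: 0+16632+50·27·22=46332; k=2: 37800+0+50·28·22=68600 → min 46332 | M2..M4: k=2: 0+7392+27·28·12=16464; k=3: 16632+0+27·22·12=23760 → min 16464 | M3..M5: k=3: 0+4752+28·22·18=15840; k=4: 7392+0+28·12·18=13440 → min 13440.
Length 4: M1..M4: k=1: 0+16464+50·27·12=32664; k=2: 37800+7392+50·28·12=61992; k=3: 46332+0+50·22·12=59532 → min 32664 | M2..M5: k=2: 0+13440+27·28·18=27048; k=3: 16632+4752+27·22·18=32076; k=4: 16464+0+27·12·18=22296 → min 22296.
Top-level splits: k=1: (M1..M1)·(M2..M5) → 0+22296+50·27·18 = 46596; k=2: (M1..M2)·(M3..M5) → 37800+13440+50·28·18 = 76440; k=3: (M1..M3)·(M4..M5) → 46332+4752+50·22·18 = 70884; k=4: (M1..M4)·(M5..M5) → 32664+0+50·12·18 = 43464.
Best split is after M4, i.e. k = 4.

4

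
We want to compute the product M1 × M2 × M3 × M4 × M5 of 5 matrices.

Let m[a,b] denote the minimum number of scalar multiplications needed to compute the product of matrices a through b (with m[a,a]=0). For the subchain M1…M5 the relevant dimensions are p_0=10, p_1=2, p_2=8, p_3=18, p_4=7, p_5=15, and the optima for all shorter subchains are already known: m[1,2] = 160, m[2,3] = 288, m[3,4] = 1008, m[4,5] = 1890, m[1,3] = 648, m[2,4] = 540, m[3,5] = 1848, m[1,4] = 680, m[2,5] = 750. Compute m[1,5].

1050

m[1,5] = min over k∈[1,4] of m[1,k]+m[k+1,5]+p_{0}·p_k·p_{5}.
k=1: 0 + 750 + 10·2·15 = 1050; k=2: 160 + 1848 + 10·8·15 = 3208; k=3: 648 + 1890 + 10·18·15 = 5238; k=4: 680 + 0 + 10·7·15 = 1730.
Minimum: 1050 at k=1.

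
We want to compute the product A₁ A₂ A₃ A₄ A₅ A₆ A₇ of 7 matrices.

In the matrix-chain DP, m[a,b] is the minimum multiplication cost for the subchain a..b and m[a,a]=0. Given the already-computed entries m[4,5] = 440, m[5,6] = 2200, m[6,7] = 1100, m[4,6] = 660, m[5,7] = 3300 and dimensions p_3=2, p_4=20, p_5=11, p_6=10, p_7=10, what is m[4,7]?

m[4,7] = min over k∈[4,6] of m[4,k]+m[k+1,7]+p_{3}·p_k·p_{7}.
k=4: 0 + 3300 + 2·20·10 = 3700; k=5: 440 + 1100 + 2·11·10 = 1760; k=6: 660 + 0 + 2·10·10 = 860.
Minimum: 860 at k=6.

860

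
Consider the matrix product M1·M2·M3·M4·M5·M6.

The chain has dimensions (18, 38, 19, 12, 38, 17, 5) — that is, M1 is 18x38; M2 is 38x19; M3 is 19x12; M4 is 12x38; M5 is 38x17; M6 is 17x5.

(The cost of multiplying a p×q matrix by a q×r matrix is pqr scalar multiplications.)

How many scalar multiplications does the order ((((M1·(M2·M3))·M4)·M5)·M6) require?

(M2·M3): 38×19 by 19×12 → 38×12, cost 38·19·12 = 8664
(M1·(M2·M3)): 18×38 by 38×12 → 18×12, cost 18·38·12 = 8208; cumulative 16872
((M1·(M2·M3))·M4): 18×12 by 12×38 → 18×38, cost 18·12·38 = 8208; cumulative 25080
(((M1·(M2·M3))·M4)·M5): 18×38 by 38×17 → 18×17, cost 18·38·17 = 11628; cumulative 36708
((((M1·(M2·M3))·M4)·M5)·M6): 18×17 by 17×5 → 18×5, cost 18·17·5 = 1530; cumulative 38238
Total: 38238 scalar multiplications.

38238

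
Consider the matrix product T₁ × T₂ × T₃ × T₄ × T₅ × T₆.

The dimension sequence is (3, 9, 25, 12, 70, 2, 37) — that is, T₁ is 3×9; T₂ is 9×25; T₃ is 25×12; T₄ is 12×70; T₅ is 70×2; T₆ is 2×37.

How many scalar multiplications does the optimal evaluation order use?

3006

Adjacent pairs: T₁T₂ = 3·9·25 = 675; T₂T₃ = 9·25·12 = 2700; T₃T₄ = 25·12·70 = 21000; T₄T₅ = 12·70·2 = 1680; T₅T₆ = 70·2·37 = 5180.
Length 3: T₁..T₃: k=1: 0+2700+3·9·12=3024; k=2: 675+0+3·25·12=1575 → min 1575 | T₂..T₄: k=2: 0+21000+9·25·70=36750; k=3: 2700+0+9·12·70=10260 → min 10260 | T₃..T₅: k=3: 0+1680+25·12·2=2280; k=4: 21000+0+25·70·2=24500 → min 2280 | T₄..T₆: k=4: 0+5180+12·70·37=36260; k=5: 1680+0+12·2·37=2568 → min 2568.
Length 4: T₁..T₄: k=1: 0+10260+3·9·70=12150; k=2: 675+21000+3·25·70=26925; k=3: 1575+0+3·12·70=4095 → min 4095 | T₂..T₅: k=2: 0+2280+9·25·2=2730; k=3: 2700+1680+9·12·2=4596; k=4: 10260+0+9·70·2=11520 → min 2730 | T₃..T₆: k=3: 0+2568+25·12·37=13668; k=4: 21000+5180+25·70·37=90930; k=5: 2280+0+25·2·37=4130 → min 4130.
Length 5: T₁..T₅: k=1: 0+2730+3·9·2=2784; k=2: 675+2280+3·25·2=3105; k=3: 1575+1680+3·12·2=3327; k=4: 4095+0+3·70·2=4515 → min 2784 | T₂..T₆: k=2: 0+4130+9·25·37=12455; k=3: 2700+2568+9·12·37=9264; k=4: 10260+5180+9·70·37=38750; k=5: 2730+0+9·2·37=3396 → min 3396.
Length 6: T₁..T₆: k=1: 0+3396+3·9·37=4395; k=2: 675+4130+3·25·37=7580; k=3: 1575+2568+3·12·37=5475; k=4: 4095+5180+3·70·37=17045; k=5: 2784+0+3·2·37=3006 → min 3006.
Optimal order: ((T₁ × (T₂ × (T₃ × (T₄ × T₅)))) × T₆) with cost 3006.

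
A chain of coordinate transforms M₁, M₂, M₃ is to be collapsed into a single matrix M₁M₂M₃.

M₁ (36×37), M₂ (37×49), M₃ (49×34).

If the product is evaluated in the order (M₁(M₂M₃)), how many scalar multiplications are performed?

106930

(M₂M₃): 37×49 by 49×34 → 37×34, cost 37·49·34 = 61642
(M₁(M₂M₃)): 36×37 by 37×34 → 36×34, cost 36·37·34 = 45288; cumulative 106930
Total: 106930 scalar multiplications.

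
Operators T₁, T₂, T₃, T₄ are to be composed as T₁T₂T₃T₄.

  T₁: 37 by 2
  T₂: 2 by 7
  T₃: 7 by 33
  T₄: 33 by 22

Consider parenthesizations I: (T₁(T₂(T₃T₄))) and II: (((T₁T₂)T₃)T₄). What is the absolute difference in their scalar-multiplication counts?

28909

Order I = (T₁(T₂(T₃T₄))): (T₃T₄): 7×33 by 33×22 → 7×22, cost 7·33·22 = 5082; (T₂(T₃T₄)): 2×7 by 7×22 → 2×22, cost 2·7·22 = 308; cumulative 5390; (T₁(T₂(T₃T₄))): 37×2 by 2×22 → 37×22, cost 37·2·22 = 1628; cumulative 7018. Total 7018.
Order II = (((T₁T₂)T₃)T₄): (T₁T₂): 37×2 by 2×7 → 37×7, cost 37·2·7 = 518; ((T₁T₂)T₃): 37×7 by 7×33 → 37×33, cost 37·7·33 = 8547; cumulative 9065; (((T₁T₂)T₃)T₄): 37×33 by 33×22 → 37×22, cost 37·33·22 = 26862; cumulative 35927. Total 35927.
Difference: |7018 − 35927| = 28909.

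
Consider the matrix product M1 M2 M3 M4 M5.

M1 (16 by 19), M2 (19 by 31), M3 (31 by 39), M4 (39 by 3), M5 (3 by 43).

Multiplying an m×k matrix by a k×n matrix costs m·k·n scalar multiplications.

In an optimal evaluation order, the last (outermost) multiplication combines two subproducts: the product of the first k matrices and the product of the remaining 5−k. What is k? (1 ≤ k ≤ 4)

Adjacent pairs: M1M2 = 16·19·31 = 9424; M2M3 = 19·31·39 = 22971; M3M4 = 31·39·3 = 3627; M4M5 = 39·3·43 = 5031.
Length 3: M1..M3: k=1: 0+22971+16·19·39=34827; k=2: 9424+0+16·31·39=28768 → min 28768 | M2..M4: k=2: 0+3627+19·31·3=5394; k=3: 22971+0+19·39·3=25194 → min 5394 | M3..M5: k=3: 0+5031+31·39·43=57018; k=4: 3627+0+31·3·43=7626 → min 7626.
Length 4: M1..M4: k=1: 0+5394+16·19·3=6306; k=2: 9424+3627+16·31·3=14539; k=3: 28768+0+16·39·3=30640 → min 6306 | M2..M5: k=2: 0+7626+19·31·43=32953; k=3: 22971+5031+19·39·43=59865; k=4: 5394+0+19·3·43=7845 → min 7845.
Top-level splits: k=1: (M1..M1)·(M2..M5) → 0+7845+16·19·43 = 20917; k=2: (M1..M2)·(M3..M5) → 9424+7626+16·31·43 = 38378; k=3: (M1..M3)·(M4..M5) → 28768+5031+16·39·43 = 60631; k=4: (M1..M4)·(M5..M5) → 6306+0+16·3·43 = 8370.
Best split is after M4, i.e. k = 4.

4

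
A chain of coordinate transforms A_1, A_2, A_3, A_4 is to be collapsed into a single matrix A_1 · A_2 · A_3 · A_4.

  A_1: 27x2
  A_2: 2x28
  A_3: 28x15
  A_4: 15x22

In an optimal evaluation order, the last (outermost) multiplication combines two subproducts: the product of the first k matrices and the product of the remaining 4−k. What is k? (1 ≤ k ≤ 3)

Adjacent pairs: A_1A_2 = 27·2·28 = 1512; A_2A_3 = 2·28·15 = 840; A_3A_4 = 28·15·22 = 9240.
Length 3: A_1..A_3: k=1: 0+840+27·2·15=1650; k=2: 1512+0+27·28·15=12852 → min 1650 | A_2..A_4: k=2: 0+9240+2·28·22=10472; k=3: 840+0+2·15·22=1500 → min 1500.
Top-level splits: k=1: (A_1..A_1)·(A_2..A_4) → 0+1500+27·2·22 = 2688; k=2: (A_1..A_2)·(A_3..A_4) → 1512+9240+27·28·22 = 27384; k=3: (A_1..A_3)·(A_4..A_4) → 1650+0+27·15·22 = 10560.
Best split is after A_1, i.e. k = 1.

1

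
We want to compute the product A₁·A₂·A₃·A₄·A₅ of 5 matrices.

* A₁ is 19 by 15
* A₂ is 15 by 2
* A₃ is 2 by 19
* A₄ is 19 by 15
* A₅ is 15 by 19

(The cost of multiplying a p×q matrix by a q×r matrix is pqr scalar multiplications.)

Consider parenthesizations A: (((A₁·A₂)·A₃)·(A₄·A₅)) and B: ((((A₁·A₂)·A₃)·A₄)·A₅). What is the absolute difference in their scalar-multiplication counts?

Order A = (((A₁·A₂)·A₃)·(A₄·A₅)): (A₁·A₂): 19×15 by 15×2 → 19×2, cost 19·15·2 = 570; ((A₁·A₂)·A₃): 19×2 by 2×19 → 19×19, cost 19·2·19 = 722; cumulative 1292; (A₄·A₅): 19×15 by 15×19 → 19×19, cost 19·15·19 = 5415; (((A₁·A₂)·A₃)·(A₄·A₅)): 19×19 by 19×19 → 19×19, cost 19·19·19 = 6859; cumulative 13566. Total 13566.
Order B = ((((A₁·A₂)·A₃)·A₄)·A₅): (A₁·A₂): 19×15 by 15×2 → 19×2, cost 19·15·2 = 570; ((A₁·A₂)·A₃): 19×2 by 2×19 → 19×19, cost 19·2·19 = 722; cumulative 1292; (((A₁·A₂)·A₃)·A₄): 19×19 by 19×15 → 19×15, cost 19·19·15 = 5415; cumulative 6707; ((((A₁·A₂)·A₃)·A₄)·A₅): 19×15 by 15×19 → 19×19, cost 19·15·19 = 5415; cumulative 12122. Total 12122.
Difference: |13566 − 12122| = 1444.

1444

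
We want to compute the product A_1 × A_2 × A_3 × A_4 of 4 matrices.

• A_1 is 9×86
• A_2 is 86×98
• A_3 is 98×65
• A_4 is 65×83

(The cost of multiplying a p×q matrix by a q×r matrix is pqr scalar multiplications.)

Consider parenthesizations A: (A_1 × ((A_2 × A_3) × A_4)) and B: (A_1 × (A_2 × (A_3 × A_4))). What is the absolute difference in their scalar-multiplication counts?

216444

Order A = (A_1 × ((A_2 × A_3) × A_4)): (A_2 × A_3): 86×98 by 98×65 → 86×65, cost 86·98·65 = 547820; ((A_2 × A_3) × A_4): 86×65 by 65×83 → 86×83, cost 86·65·83 = 463970; cumulative 1011790; (A_1 × ((A_2 × A_3) × A_4)): 9×86 by 86×83 → 9×83, cost 9·86·83 = 64242; cumulative 1076032. Total 1076032.
Order B = (A_1 × (A_2 × (A_3 × A_4))): (A_3 × A_4): 98×65 by 65×83 → 98×83, cost 98·65·83 = 528710; (A_2 × (A_3 × A_4)): 86×98 by 98×83 → 86×83, cost 86·98·83 = 699524; cumulative 1228234; (A_1 × (A_2 × (A_3 × A_4))): 9×86 by 86×83 → 9×83, cost 9·86·83 = 64242; cumulative 1292476. Total 1292476.
Difference: |1076032 − 1292476| = 216444.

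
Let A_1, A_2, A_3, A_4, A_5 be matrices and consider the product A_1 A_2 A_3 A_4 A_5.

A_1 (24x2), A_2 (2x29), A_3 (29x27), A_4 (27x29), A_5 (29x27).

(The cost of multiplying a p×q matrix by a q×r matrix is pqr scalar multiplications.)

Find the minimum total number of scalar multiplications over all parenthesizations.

Adjacent pairs: A_1A_2 = 24·2·29 = 1392; A_2A_3 = 2·29·27 = 1566; A_3A_4 = 29·27·29 = 22707; A_4A_5 = 27·29·27 = 21141.
Length 3: A_1..A_3: k=1: 0+1566+24·2·27=2862; k=2: 1392+0+24·29·27=20184 → min 2862 | A_2..A_4: k=2: 0+22707+2·29·29=24389; k=3: 1566+0+2·27·29=3132 → min 3132 | A_3..A_5: k=3: 0+21141+29·27·27=42282; k=4: 22707+0+29·29·27=45414 → min 42282.
Length 4: A_1..A_4: k=1: 0+3132+24·2·29=4524; k=2: 1392+22707+24·29·29=44283; k=3: 2862+0+24·27·29=21654 → min 4524 | A_2..A_5: k=2: 0+42282+2·29·27=43848; k=3: 1566+21141+2·27·27=24165; k=4: 3132+0+2·29·27=4698 → min 4698.
Length 5: A_1..A_5: k=1: 0+4698+24·2·27=5994; k=2: 1392+42282+24·29·27=62466; k=3: 2862+21141+24·27·27=41499; k=4: 4524+0+24·29·27=23316 → min 5994.
Optimal order: (A_1 (((A_2 A_3) A_4) A_5)) with cost 5994.

5994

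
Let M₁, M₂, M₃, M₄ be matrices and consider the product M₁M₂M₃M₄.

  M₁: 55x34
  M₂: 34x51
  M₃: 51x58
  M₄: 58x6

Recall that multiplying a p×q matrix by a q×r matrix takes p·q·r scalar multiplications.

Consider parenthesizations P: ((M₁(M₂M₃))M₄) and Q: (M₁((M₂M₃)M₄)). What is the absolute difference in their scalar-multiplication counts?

Order P = ((M₁(M₂M₃))M₄): (M₂M₃): 34×51 by 51×58 → 34×58, cost 34·51·58 = 100572; (M₁(M₂M₃)): 55×34 by 34×58 → 55×58, cost 55·34·58 = 108460; cumulative 209032; ((M₁(M₂M₃))M₄): 55×58 by 58×6 → 55×6, cost 55·58·6 = 19140; cumulative 228172. Total 228172.
Order Q = (M₁((M₂M₃)M₄)): (M₂M₃): 34×51 by 51×58 → 34×58, cost 34·51·58 = 100572; ((M₂M₃)M₄): 34×58 by 58×6 → 34×6, cost 34·58·6 = 11832; cumulative 112404; (M₁((M₂M₃)M₄)): 55×34 by 34×6 → 55×6, cost 55·34·6 = 11220; cumulative 123624. Total 123624.
Difference: |228172 − 123624| = 104548.

104548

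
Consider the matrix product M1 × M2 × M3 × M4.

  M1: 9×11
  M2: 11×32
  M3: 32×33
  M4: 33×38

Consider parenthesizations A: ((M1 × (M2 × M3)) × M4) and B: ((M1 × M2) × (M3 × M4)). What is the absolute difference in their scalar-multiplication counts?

Order A = ((M1 × (M2 × M3)) × M4): (M2 × M3): 11×32 by 32×33 → 11×33, cost 11·32·33 = 11616; (M1 × (M2 × M3)): 9×11 by 11×33 → 9×33, cost 9·11·33 = 3267; cumulative 14883; ((M1 × (M2 × M3)) × M4): 9×33 by 33×38 → 9×38, cost 9·33·38 = 11286; cumulative 26169. Total 26169.
Order B = ((M1 × M2) × (M3 × M4)): (M1 × M2): 9×11 by 11×32 → 9×32, cost 9·11·32 = 3168; (M3 × M4): 32×33 by 33×38 → 32×38, cost 32·33·38 = 40128; ((M1 × M2) × (M3 × M4)): 9×32 by 32×38 → 9×38, cost 9·32·38 = 10944; cumulative 54240. Total 54240.
Difference: |26169 − 54240| = 28071.

28071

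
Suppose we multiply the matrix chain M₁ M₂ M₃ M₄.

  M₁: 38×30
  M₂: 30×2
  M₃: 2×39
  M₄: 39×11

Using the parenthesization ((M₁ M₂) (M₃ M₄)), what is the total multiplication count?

(M₁ M₂): 38×30 by 30×2 → 38×2, cost 38·30·2 = 2280
(M₃ M₄): 2×39 by 39×11 → 2×11, cost 2·39·11 = 858
((M₁ M₂) (M₃ M₄)): 38×2 by 2×11 → 38×11, cost 38·2·11 = 836; cumulative 3974
Total: 3974 scalar multiplications.

3974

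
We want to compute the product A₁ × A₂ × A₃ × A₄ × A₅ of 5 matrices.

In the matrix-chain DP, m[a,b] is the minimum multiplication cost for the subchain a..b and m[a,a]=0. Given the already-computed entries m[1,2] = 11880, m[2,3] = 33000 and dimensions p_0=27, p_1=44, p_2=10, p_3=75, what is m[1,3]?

m[1,3] = min over k∈[1,2] of m[1,k]+m[k+1,3]+p_{0}·p_k·p_{3}.
k=1: 0 + 33000 + 27·44·75 = 122100; k=2: 11880 + 0 + 27·10·75 = 32130.
Minimum: 32130 at k=2.

32130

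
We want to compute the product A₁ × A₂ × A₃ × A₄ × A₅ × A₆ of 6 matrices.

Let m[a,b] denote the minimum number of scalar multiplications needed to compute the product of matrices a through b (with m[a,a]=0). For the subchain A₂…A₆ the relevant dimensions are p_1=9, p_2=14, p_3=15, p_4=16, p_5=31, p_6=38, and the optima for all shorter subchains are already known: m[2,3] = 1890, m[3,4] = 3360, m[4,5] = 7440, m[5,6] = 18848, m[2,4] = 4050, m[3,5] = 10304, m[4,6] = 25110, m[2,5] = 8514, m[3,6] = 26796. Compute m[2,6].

m[2,6] = min over k∈[2,5] of m[2,k]+m[k+1,6]+p_{1}·p_k·p_{6}.
k=2: 0 + 26796 + 9·14·38 = 31584; k=3: 1890 + 25110 + 9·15·38 = 32130; k=4: 4050 + 18848 + 9·16·38 = 28370; k=5: 8514 + 0 + 9·31·38 = 19116.
Minimum: 19116 at k=5.

19116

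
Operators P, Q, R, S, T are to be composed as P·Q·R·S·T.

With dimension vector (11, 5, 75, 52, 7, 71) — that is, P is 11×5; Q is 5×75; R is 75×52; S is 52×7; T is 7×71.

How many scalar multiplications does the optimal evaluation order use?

Adjacent pairs: PQ = 11·5·75 = 4125; QR = 5·75·52 = 19500; RS = 75·52·7 = 27300; ST = 52·7·71 = 25844.
Length 3: P..R: k=1: 0+19500+11·5·52=22360; k=2: 4125+0+11·75·52=47025 → min 22360 | Q..S: k=2: 0+27300+5·75·7=29925; k=3: 19500+0+5·52·7=21320 → min 21320 | R..T: k=3: 0+25844+75·52·71=302744; k=4: 27300+0+75·7·71=64575 → min 64575.
Length 4: P..S: k=1: 0+21320+11·5·7=21705; k=2: 4125+27300+11·75·7=37200; k=3: 22360+0+11·52·7=26364 → min 21705 | Q..T: k=2: 0+64575+5·75·71=91200; k=3: 19500+25844+5·52·71=63804; k=4: 21320+0+5·7·71=23805 → min 23805.
Length 5: P..T: k=1: 0+23805+11·5·71=27710; k=2: 4125+64575+11·75·71=127275; k=3: 22360+25844+11·52·71=88816; k=4: 21705+0+11·7·71=27172 → min 27172.
Optimal order: ((P·((Q·R)·S))·T) with cost 27172.

27172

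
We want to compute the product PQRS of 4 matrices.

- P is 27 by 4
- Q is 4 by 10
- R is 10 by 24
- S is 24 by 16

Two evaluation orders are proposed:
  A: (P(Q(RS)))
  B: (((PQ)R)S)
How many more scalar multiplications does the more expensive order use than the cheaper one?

11720

Order A = (P(Q(RS))): (RS): 10×24 by 24×16 → 10×16, cost 10·24·16 = 3840; (Q(RS)): 4×10 by 10×16 → 4×16, cost 4·10·16 = 640; cumulative 4480; (P(Q(RS))): 27×4 by 4×16 → 27×16, cost 27·4·16 = 1728; cumulative 6208. Total 6208.
Order B = (((PQ)R)S): (PQ): 27×4 by 4×10 → 27×10, cost 27·4·10 = 1080; ((PQ)R): 27×10 by 10×24 → 27×24, cost 27·10·24 = 6480; cumulative 7560; (((PQ)R)S): 27×24 by 24×16 → 27×16, cost 27·24·16 = 10368; cumulative 17928. Total 17928.
Difference: |6208 − 17928| = 11720.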